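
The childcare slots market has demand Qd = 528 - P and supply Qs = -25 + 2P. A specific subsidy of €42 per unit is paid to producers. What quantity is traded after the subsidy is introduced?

Q' = 1115/3

Pre-subsidy: 528 - P = -25 + 2P gives P* = 553/3, Q* = 1031/3.
With the subsidy, sellers receive Ps = Pb + 42 for each unit, where Pb is the price buyers pay.
Supply in terms of Pb becomes Qs = -25 + 2(Pb + 42) = 59 + 2Pb. Setting this equal to demand: 528 - Pb = 59 + 2Pb, so Pb = 469/3.
Sellers receive Ps = 469/3 + 42 = 595/3; Q' = 528 − 1·(469/3) = 1115/3.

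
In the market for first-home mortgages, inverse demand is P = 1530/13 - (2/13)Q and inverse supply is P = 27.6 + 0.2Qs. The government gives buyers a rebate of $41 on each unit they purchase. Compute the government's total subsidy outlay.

Government cost = 349361/23

Pre-subsidy: 1530/13 - (2/13)Q = 27.6 + 0.2Q gives Q* = 5856/23 and P* = 1806/23.
With the rebate, buyers effectively pay Pb = Ps − 41, where Ps is the price sellers receive.
On the curves, Pb = 1530/13 - (2/13)Q and Ps = 27.6 + 0.2Q; the wedge Ps − Pb = 41 gives 27.6 + 0.2Q − (1530/13 - (2/13)Q) = 41, so Q' = 8521/23.
Then Pb = 1530/13 − (2/13)·(8521/23) = 1396/23 and Ps = 27.6 + 0.2·(8521/23) = 2339/23.
Government outlay = subsidy × quantity = 41 × 8521/23 = 349361/23.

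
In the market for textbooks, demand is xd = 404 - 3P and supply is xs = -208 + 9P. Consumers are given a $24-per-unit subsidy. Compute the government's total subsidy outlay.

Government cost = $7320

Pre-subsidy: 404 - 3P = -208 + 9P gives P* = 51, x* = 251.
With the rebate, buyers effectively pay Pb = Ps − 24, where Ps is the price sellers receive.
Demand in terms of Ps becomes xd = 404 − 3(Ps − 24) = 476 - 3Ps. Setting this equal to supply: 476 - 3Ps = -208 + 9Ps, so Ps = 57.
Buyers pay Pb = 57 − 24 = 33; x' = -208 + 9·57 = 305.
Government outlay = subsidy × quantity = 24 × 305 = 7320.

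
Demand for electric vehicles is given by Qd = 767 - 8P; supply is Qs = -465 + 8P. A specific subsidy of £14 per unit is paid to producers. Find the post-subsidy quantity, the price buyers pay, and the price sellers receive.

Q' = 207; buyers pay £70; sellers receive £84

Pre-subsidy: 767 - 8P = -465 + 8P gives P* = 77, Q* = 151.
With the subsidy, sellers receive Ps = Pb + 14 for each unit, where Pb is the price buyers pay.
Supply in terms of Pb becomes Qs = -465 + 8(Pb + 14) = -353 + 8Pb. Setting this equal to demand: 767 - 8Pb = -353 + 8Pb, so Pb = 70.
Sellers receive Ps = 70 + 14 = 84; Q' = 767 − 8·70 = 207.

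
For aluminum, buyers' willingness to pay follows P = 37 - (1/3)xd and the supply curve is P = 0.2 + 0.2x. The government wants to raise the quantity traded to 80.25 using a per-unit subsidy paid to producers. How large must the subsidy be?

At x = 80.25, from the demand curve buyers pay Pb = 37 − (1/3)·80.25 = 10.25; from the supply curve sellers need Ps = 0.2 + 0.2·80.25 = 16.25.
The subsidy must fill the gap: s = Ps − Pb = 16.25 − 10.25 = 6.

Required subsidy s = 6 per unit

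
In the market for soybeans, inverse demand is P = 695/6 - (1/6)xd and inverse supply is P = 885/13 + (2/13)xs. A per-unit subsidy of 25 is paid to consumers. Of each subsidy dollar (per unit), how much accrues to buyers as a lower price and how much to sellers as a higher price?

Pre-subsidy: 695/6 - (1/6)x = 885/13 + (2/13)x gives x* = 149 and P* = 91.
With the rebate, buyers effectively pay Pb = Ps − 25, where Ps is the price sellers receive.
On the curves, Pb = 695/6 - (1/6)x and Ps = 885/13 + (2/13)x; the wedge Ps − Pb = 25 gives 885/13 + (2/13)x − (695/6 - (1/6)x) = 25, so x' = 227.
Then Pb = 695/6 − (1/6)·227 = 78 and Ps = 885/13 + (2/13)·227 = 103.
Buyers' price falls by P* − Pb = 91 − 78 = 13; sellers' price rises by Ps − P* = 103 − 91 = 12.

Buyers gain 13 per unit; sellers gain 12 per unit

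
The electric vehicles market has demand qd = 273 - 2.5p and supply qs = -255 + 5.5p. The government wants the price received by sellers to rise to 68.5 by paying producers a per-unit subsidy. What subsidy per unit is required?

Required subsidy s = 8 per unit

At a seller price of 68.5, quantity supplied is -255 + 5.5·68.5 = 121.75.
Buyers absorb 121.75 only when they pay pb with 273 − 2.5·pb = 121.75, i.e. pb = 60.5.
s = ps − pb = 68.5 − 60.5 = 8.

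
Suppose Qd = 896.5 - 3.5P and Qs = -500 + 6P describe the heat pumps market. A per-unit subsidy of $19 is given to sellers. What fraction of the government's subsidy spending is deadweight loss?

DWL / government spending = 21/424

Pre-subsidy: 896.5 - 3.5P = -500 + 6P gives P* = 147, Q* = 382.
With the subsidy, sellers receive Ps = Pb + 19 for each unit, where Pb is the price buyers pay.
Supply in terms of Pb becomes Qs = -500 + 6(Pb + 19) = -386 + 6Pb. Setting this equal to demand: 896.5 - 3.5Pb = -386 + 6Pb, so Pb = 135.
Sellers receive Ps = 135 + 19 = 154; Q' = 896.5 − 3.5·135 = 424.
ΔCS = ½(382 + 424)(147 − 135) = 4836; ΔPS = ½(382 + 424)(154 − 147) = 2821.
Government spending = 19 × 424 = 8056.
DWL = ½ × 19 × (424 − 382) = 399; fraction = 399 / 8056 = 21/424.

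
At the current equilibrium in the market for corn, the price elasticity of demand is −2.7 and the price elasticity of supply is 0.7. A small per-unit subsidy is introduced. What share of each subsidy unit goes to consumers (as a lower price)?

For a small subsidy around the equilibrium, the benefit split depends on the relative slopes, which at a point are proportional to the elasticities.
Buyer share = εs/(εs + |εd|) = 0.7/(0.7 + 2.7) = 7/34; seller share = |εd|/(εs + |εd|) = 27/34.

Consumer share = 7/34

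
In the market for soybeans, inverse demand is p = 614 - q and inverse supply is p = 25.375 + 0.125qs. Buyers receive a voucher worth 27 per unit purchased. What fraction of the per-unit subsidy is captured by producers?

Producer share = 1/9

Pre-subsidy: 614 - q = 25.375 + 0.125q gives q* = 4709/9 and p* = 817/9.
With the rebate, buyers effectively pay pb = ps − 27, where ps is the price sellers receive.
On the curves, pb = 614 - q and ps = 25.375 + 0.125q; the wedge ps − pb = 27 gives 25.375 + 0.125q − (614 - q) = 27, so q' = 4925/9.
Then pb = 614 − 1·(4925/9) = 601/9 and ps = 25.375 + 0.125·(4925/9) = 844/9.
Buyers' price falls by p* − pb = 817/9 − 601/9 = 24; sellers' price rises by ps − p* = 844/9 − 817/9 = 3.
So producers capture 3/27 = 1/9 of each unit of subsidy.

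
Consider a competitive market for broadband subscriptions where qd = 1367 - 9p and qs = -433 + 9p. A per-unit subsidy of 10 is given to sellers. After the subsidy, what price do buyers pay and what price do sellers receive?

Pre-subsidy: 1367 - 9p = -433 + 9p gives p* = 100, q* = 467.
With the subsidy, sellers receive ps = pb + 10 for each unit, where pb is the price buyers pay.
Supply in terms of pb becomes qs = -433 + 9(pb + 10) = -343 + 9pb. Setting this equal to demand: 1367 - 9pb = -343 + 9pb, so pb = 95.
Sellers receive ps = 95 + 10 = 105; q' = 1367 − 9·95 = 512.

Buyers pay 95; sellers receive 105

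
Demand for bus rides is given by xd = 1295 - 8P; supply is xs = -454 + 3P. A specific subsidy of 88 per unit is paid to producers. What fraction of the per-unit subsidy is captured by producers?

Pre-subsidy: 1295 - 8P = -454 + 3P gives P* = 159, x* = 23.
With the subsidy, sellers receive Ps = Pb + 88 for each unit, where Pb is the price buyers pay.
Supply in terms of Pb becomes xs = -454 + 3(Pb + 88) = -190 + 3Pb. Setting this equal to demand: 1295 - 8Pb = -190 + 3Pb, so Pb = 135.
Sellers receive Ps = 135 + 88 = 223; x' = 1295 − 8·135 = 215.
Buyers' price falls by P* − Pb = 159 − 135 = 24; sellers' price rises by Ps − P* = 223 − 159 = 64.
So producers capture 64/88 = 8/11 of each unit of subsidy.

Producer share = 8/11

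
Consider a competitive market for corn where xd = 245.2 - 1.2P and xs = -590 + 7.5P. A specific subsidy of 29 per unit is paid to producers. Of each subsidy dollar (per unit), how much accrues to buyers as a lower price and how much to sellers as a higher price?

Buyers gain 25 per unit; sellers gain 4 per unit

Pre-subsidy: 245.2 - 1.2P = -590 + 7.5P gives P* = 96, x* = 130.
With the subsidy, sellers receive Ps = Pb + 29 for each unit, where Pb is the price buyers pay.
Supply in terms of Pb becomes xs = -590 + 7.5(Pb + 29) = -372.5 + 7.5Pb. Setting this equal to demand: 245.2 - 1.2Pb = -372.5 + 7.5Pb, so Pb = 71.
Sellers receive Ps = 71 + 29 = 100; x' = 245.2 − 1.2·71 = 160.
Buyers' price falls by P* − Pb = 96 − 71 = 25; sellers' price rises by Ps − P* = 100 − 96 = 4.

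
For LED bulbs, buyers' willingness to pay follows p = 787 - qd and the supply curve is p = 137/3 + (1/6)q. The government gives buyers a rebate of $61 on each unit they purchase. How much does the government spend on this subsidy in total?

Government cost = 293654/7

Pre-subsidy: 787 - q = 137/3 + (1/6)q gives q* = 4448/7 and p* = 1061/7.
With the rebate, buyers effectively pay pb = ps − 61, where ps is the price sellers receive.
On the curves, pb = 787 - q and ps = 137/3 + (1/6)q; the wedge ps − pb = 61 gives 137/3 + (1/6)q − (787 - q) = 61, so q' = 4814/7.
Then pb = 787 − 1·(4814/7) = 695/7 and ps = 137/3 + (1/6)·(4814/7) = 1122/7.
Government outlay = subsidy × quantity = 61 × 4814/7 = 293654/7.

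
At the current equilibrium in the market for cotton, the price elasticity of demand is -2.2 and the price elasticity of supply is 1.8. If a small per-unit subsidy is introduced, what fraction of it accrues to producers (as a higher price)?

Producer share = 0.55

For a small subsidy around the equilibrium, the benefit split depends on the relative slopes, which at a point are proportional to the elasticities.
Buyer share = εs/(εs + |εd|) = 1.8/(1.8 + 2.2) = 0.45; seller share = |εd|/(εs + |εd|) = 0.55.
So producers capture 0.55 of the subsidy.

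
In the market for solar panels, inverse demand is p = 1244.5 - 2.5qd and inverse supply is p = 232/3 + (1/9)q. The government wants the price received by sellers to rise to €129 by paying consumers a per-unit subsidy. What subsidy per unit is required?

Required subsidy s = €47 per unit

At a seller price of 129, quantity supplied is -696 + 9·129 = 465.
Buyers absorb 465 only when they pay pb = 1244.5 − 2.5·465 = 82.
s = ps − pb = 129 − 82 = 47.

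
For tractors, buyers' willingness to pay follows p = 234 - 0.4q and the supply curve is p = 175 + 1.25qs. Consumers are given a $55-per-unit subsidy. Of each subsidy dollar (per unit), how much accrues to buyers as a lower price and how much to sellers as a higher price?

Buyers gain 40/3 per unit; sellers gain 125/3 per unit

Pre-subsidy: 234 - 0.4q = 175 + 1.25q gives q* = 1180/33 and p* = 7250/33.
With the rebate, buyers effectively pay pb = ps − 55, where ps is the price sellers receive.
On the curves, pb = 234 - 0.4q and ps = 175 + 1.25q; the wedge ps − pb = 55 gives 175 + 1.25q − (234 - 0.4q) = 55, so q' = 760/11.
Then pb = 234 − 0.4·(760/11) = 2270/11 and ps = 175 + 1.25·(760/11) = 2875/11.
Buyers' price falls by p* − pb = 7250/33 − 2270/11 = 40/3; sellers' price rises by ps − p* = 2875/11 − 7250/33 = 125/3.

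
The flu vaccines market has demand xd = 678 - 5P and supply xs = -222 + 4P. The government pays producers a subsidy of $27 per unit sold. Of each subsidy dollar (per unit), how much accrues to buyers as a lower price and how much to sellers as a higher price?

Pre-subsidy: 678 - 5P = -222 + 4P gives P* = 100, x* = 178.
With the subsidy, sellers receive Ps = Pb + 27 for each unit, where Pb is the price buyers pay.
Supply in terms of Pb becomes xs = -222 + 4(Pb + 27) = -114 + 4Pb. Setting this equal to demand: 678 - 5Pb = -114 + 4Pb, so Pb = 88.
Sellers receive Ps = 88 + 27 = 115; x' = 678 − 5·88 = 238.
Buyers' price falls by P* − Pb = 100 − 88 = 12; sellers' price rises by Ps − P* = 115 − 100 = 15.

Buyers gain $12 per unit; sellers gain $15 per unit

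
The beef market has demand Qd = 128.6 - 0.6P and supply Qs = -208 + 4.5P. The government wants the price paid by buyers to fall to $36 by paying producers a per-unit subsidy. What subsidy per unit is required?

Required subsidy s = $34 per unit

At a buyer price of 36, quantity demanded is 128.6 − 0.6·36 = 107.
Sellers supply 107 only when they receive Ps with -208 + 4.5·Ps = 107, i.e. Ps = 70.
s = Ps − Pb = 70 − 36 = 34.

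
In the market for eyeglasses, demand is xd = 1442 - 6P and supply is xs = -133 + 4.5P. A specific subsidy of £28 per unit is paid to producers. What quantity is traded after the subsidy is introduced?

Pre-subsidy: 1442 - 6P = -133 + 4.5P gives P* = 150, x* = 542.
With the subsidy, sellers receive Ps = Pb + 28 for each unit, where Pb is the price buyers pay.
Supply in terms of Pb becomes xs = -133 + 4.5(Pb + 28) = -7 + 4.5Pb. Setting this equal to demand: 1442 - 6Pb = -7 + 4.5Pb, so Pb = 138.
Sellers receive Ps = 138 + 28 = 166; x' = 1442 − 6·138 = 614.

x' = 614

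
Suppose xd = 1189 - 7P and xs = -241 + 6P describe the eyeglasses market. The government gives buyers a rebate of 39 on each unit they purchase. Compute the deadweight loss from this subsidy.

Deadweight loss = 2457

Pre-subsidy: 1189 - 7P = -241 + 6P gives P* = 110, x* = 419.
With the rebate, buyers effectively pay Pb = Ps − 39, where Ps is the price sellers receive.
Demand in terms of Ps becomes xd = 1189 − 7(Ps − 39) = 1462 - 7Ps. Setting this equal to supply: 1462 - 7Ps = -241 + 6Ps, so Ps = 131.
Buyers pay Pb = 131 − 39 = 92; x' = -241 + 6·131 = 545.
The subsidy expands output by 545 − 419 = 126 past the efficient level; on those units the gap between marginal cost and willingness to pay runs from 0 up to 39.
DWL = ½ × 39 × 126 = 2457.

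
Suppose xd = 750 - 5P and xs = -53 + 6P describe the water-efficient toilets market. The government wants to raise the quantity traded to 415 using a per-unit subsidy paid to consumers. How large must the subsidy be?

At x = 415, invert demand for the buyer price: Pb = (750 − 415)/5 = 67; invert supply for the seller price: Ps = (415 − (-53))/6 = 78.
The subsidy must fill the gap: s = Ps − Pb = 78 − 67 = 11.

Required subsidy s = 11 per unit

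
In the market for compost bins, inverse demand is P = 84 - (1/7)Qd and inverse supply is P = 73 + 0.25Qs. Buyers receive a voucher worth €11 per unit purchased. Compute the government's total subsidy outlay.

Pre-subsidy: 84 - (1/7)Q = 73 + 0.25Q gives Q* = 28 and P* = 80.
With the rebate, buyers effectively pay Pb = Ps − 11, where Ps is the price sellers receive.
On the curves, Pb = 84 - (1/7)Q and Ps = 73 + 0.25Q; the wedge Ps − Pb = 11 gives 73 + 0.25Q − (84 - (1/7)Q) = 11, so Q' = 56.
Then Pb = 84 − (1/7)·56 = 76 and Ps = 73 + 0.25·56 = 87.
Government outlay = subsidy × quantity = 11 × 56 = 616.

Government cost = €616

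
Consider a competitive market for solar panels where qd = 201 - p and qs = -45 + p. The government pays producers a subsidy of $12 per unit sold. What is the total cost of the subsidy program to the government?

Government cost = $1008

Pre-subsidy: 201 - p = -45 + p gives p* = 123, q* = 78.
With the subsidy, sellers receive ps = pb + 12 for each unit, where pb is the price buyers pay.
Supply in terms of pb becomes qs = -45 + 1(pb + 12) = -33 + pb. Setting this equal to demand: 201 - pb = -33 + pb, so pb = 117.
Sellers receive ps = 117 + 12 = 129; q' = 201 − 1·117 = 84.
Government outlay = subsidy × quantity = 12 × 84 = 1008.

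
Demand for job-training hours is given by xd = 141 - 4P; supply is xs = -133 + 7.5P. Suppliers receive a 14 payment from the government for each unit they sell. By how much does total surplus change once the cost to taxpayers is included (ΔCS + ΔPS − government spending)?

Pre-subsidy: 141 - 4P = -133 + 7.5P gives P* = 548/23, x* = 1051/23.
With the subsidy, sellers receive Ps = Pb + 14 for each unit, where Pb is the price buyers pay.
Supply in terms of Pb becomes xs = -133 + 7.5(Pb + 14) = -28 + 7.5Pb. Setting this equal to demand: 141 - 4Pb = -28 + 7.5Pb, so Pb = 338/23.
Sellers receive Ps = 338/23 + 14 = 660/23; x' = 141 − 4·(338/23) = 1891/23.
ΔCS = ½(1051/23 + 1891/23)(548/23 − 338/23) = 308910/529; ΔPS = ½(1051/23 + 1891/23)(660/23 − 548/23) = 164752/529.
Government spending = 14 × 1891/23 = 26474/23.
Net change = 308910/529 + 164752/529 − 26474/23 = -5880/23. The loss equals the DWL triangle ½·14·840/23.

Net change in total surplus = -5880/23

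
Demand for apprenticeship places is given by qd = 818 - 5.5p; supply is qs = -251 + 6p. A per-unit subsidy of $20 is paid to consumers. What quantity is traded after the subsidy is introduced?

q' = 8375/23

Pre-subsidy: 818 - 5.5p = -251 + 6p gives p* = 2138/23, q* = 7055/23.
With the rebate, buyers effectively pay pb = ps − 20, where ps is the price sellers receive.
Demand in terms of ps becomes qd = 818 − 5.5(ps − 20) = 928 - 5.5ps. Setting this equal to supply: 928 - 5.5ps = -251 + 6ps, so ps = 2358/23.
Buyers pay pb = 2358/23 − 20 = 1898/23; q' = -251 + 6·(2358/23) = 8375/23.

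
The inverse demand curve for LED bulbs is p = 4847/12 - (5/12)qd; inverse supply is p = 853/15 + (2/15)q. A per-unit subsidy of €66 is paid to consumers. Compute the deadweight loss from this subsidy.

Deadweight loss = €3960

Pre-subsidy: 4847/12 - (5/12)q = 853/15 + (2/15)q gives q* = 631 and p* = 141.
With the rebate, buyers effectively pay pb = ps − 66, where ps is the price sellers receive.
On the curves, pb = 4847/12 - (5/12)q and ps = 853/15 + (2/15)q; the wedge ps − pb = 66 gives 853/15 + (2/15)q − (4847/12 - (5/12)q) = 66, so q' = 751.
Then pb = 4847/12 − (5/12)·751 = 91 and ps = 853/15 + (2/15)·751 = 157.
The subsidy expands output by 751 − 631 = 120 past the efficient level; on those units the gap between marginal cost and willingness to pay runs from 0 up to 66.
DWL = ½ × 66 × 120 = 3960.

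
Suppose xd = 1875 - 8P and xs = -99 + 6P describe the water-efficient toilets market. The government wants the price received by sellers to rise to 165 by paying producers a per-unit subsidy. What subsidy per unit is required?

Required subsidy s = 42 per unit

At a seller price of 165, quantity supplied is -99 + 6·165 = 891.
Buyers absorb 891 only when they pay Pb with 1875 − 8·Pb = 891, i.e. Pb = 123.
s = Ps − Pb = 165 − 123 = 42.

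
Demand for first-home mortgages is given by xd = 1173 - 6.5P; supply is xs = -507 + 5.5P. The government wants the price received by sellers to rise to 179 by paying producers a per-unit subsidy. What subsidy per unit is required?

At a seller price of 179, quantity supplied is -507 + 5.5·179 = 477.5.
Buyers absorb 477.5 only when they pay Pb with 1173 − 6.5·Pb = 477.5, i.e. Pb = 107.
s = Ps − Pb = 179 − 107 = 72.

Required subsidy s = 72 per unit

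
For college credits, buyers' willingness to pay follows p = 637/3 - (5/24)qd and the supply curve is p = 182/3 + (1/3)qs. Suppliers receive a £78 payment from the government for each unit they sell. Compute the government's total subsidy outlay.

Pre-subsidy: 637/3 - (5/24)q = 182/3 + (1/3)q gives q* = 280 and p* = 154.
With the subsidy, sellers receive ps = pb + 78 for each unit, where pb is the price buyers pay.
On the curves, pb = 637/3 - (5/24)q and ps = 182/3 + (1/3)q; the wedge ps − pb = 78 gives 182/3 + (1/3)q − (637/3 - (5/24)q) = 78, so q' = 424.
Then pb = 637/3 − (5/24)·424 = 124 and ps = 182/3 + (1/3)·424 = 202.
Government outlay = subsidy × quantity = 78 × 424 = 33072.

Government cost = £33072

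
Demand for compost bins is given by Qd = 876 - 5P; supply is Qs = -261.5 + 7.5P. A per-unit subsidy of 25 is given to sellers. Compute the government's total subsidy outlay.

Government cost = 12400

Pre-subsidy: 876 - 5P = -261.5 + 7.5P gives P* = 91, Q* = 421.
With the subsidy, sellers receive Ps = Pb + 25 for each unit, where Pb is the price buyers pay.
Supply in terms of Pb becomes Qs = -261.5 + 7.5(Pb + 25) = -74 + 7.5Pb. Setting this equal to demand: 876 - 5Pb = -74 + 7.5Pb, so Pb = 76.
Sellers receive Ps = 76 + 25 = 101; Q' = 876 − 5·76 = 496.
Government outlay = subsidy × quantity = 25 × 496 = 12400.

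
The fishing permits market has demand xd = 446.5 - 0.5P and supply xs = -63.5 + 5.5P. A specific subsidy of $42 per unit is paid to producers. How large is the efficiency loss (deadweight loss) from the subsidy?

Deadweight loss = $404.25

Pre-subsidy: 446.5 - 0.5P = -63.5 + 5.5P gives P* = 85, x* = 404.
With the subsidy, sellers receive Ps = Pb + 42 for each unit, where Pb is the price buyers pay.
Supply in terms of Pb becomes xs = -63.5 + 5.5(Pb + 42) = 167.5 + 5.5Pb. Setting this equal to demand: 446.5 - 0.5Pb = 167.5 + 5.5Pb, so Pb = 46.5.
Sellers receive Ps = 46.5 + 42 = 88.5; x' = 446.5 − 0.5·46.5 = 423.25.
The subsidy expands output by 423.25 − 404 = 19.25 past the efficient level; on those units the gap between marginal cost and willingness to pay runs from 0 up to 42.
DWL = ½ × 42 × 19.25 = 404.25.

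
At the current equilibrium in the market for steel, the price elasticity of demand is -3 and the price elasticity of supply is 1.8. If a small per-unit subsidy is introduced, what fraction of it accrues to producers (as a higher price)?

Producer share = 0.625

For a small subsidy around the equilibrium, the benefit split depends on the relative slopes, which at a point are proportional to the elasticities.
Buyer share = εs/(εs + |εd|) = 1.8/(1.8 + 3) = 0.375; seller share = |εd|/(εs + |εd|) = 0.625.
So producers capture 0.625 of the subsidy.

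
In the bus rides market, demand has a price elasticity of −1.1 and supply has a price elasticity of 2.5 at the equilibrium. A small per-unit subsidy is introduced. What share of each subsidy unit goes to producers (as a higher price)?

Producer share = 11/36

For a small subsidy around the equilibrium, the benefit split depends on the relative slopes, which at a point are proportional to the elasticities.
Buyer share = εs/(εs + |εd|) = 2.5/(2.5 + 1.1) = 25/36; seller share = |εd|/(εs + |εd|) = 11/36.
So producers capture 11/36 of the subsidy.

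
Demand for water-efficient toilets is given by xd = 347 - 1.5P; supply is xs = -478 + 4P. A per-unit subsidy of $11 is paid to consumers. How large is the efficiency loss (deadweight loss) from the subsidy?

Pre-subsidy: 347 - 1.5P = -478 + 4P gives P* = 150, x* = 122.
With the rebate, buyers effectively pay Pb = Ps − 11, where Ps is the price sellers receive.
Demand in terms of Ps becomes xd = 347 − 1.5(Ps − 11) = 363.5 - 1.5Ps. Setting this equal to supply: 363.5 - 1.5Ps = -478 + 4Ps, so Ps = 153.
Buyers pay Pb = 153 − 11 = 142; x' = -478 + 4·153 = 134.
The subsidy expands output by 134 − 122 = 12 past the efficient level; on those units the gap between marginal cost and willingness to pay runs from 0 up to 11.
DWL = ½ × 11 × 12 = 66.

Deadweight loss = $66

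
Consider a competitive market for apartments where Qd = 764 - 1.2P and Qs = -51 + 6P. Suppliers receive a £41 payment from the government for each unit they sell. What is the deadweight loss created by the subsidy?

Pre-subsidy: 764 - 1.2P = -51 + 6P gives P* = 4075/36, Q* = 3769/6.
With the subsidy, sellers receive Ps = Pb + 41 for each unit, where Pb is the price buyers pay.
Supply in terms of Pb becomes Qs = -51 + 6(Pb + 41) = 195 + 6Pb. Setting this equal to demand: 764 - 1.2Pb = 195 + 6Pb, so Pb = 2845/36.
Sellers receive Ps = 2845/36 + 41 = 4321/36; Q' = 764 − 1.2·(2845/36) = 4015/6.
The subsidy expands output by 4015/6 − 3769/6 = 41 past the efficient level; on those units the gap between marginal cost and willingness to pay runs from 0 up to 41.
DWL = ½ × 41 × 41 = 840.5.

Deadweight loss = £840.5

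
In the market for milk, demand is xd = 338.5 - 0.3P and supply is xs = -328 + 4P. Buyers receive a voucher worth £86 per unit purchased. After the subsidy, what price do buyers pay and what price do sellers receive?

Buyers pay £75; sellers receive £161

Pre-subsidy: 338.5 - 0.3P = -328 + 4P gives P* = 155, x* = 292.
With the rebate, buyers effectively pay Pb = Ps − 86, where Ps is the price sellers receive.
Demand in terms of Ps becomes xd = 338.5 − 0.3(Ps − 86) = 364.3 - 0.3Ps. Setting this equal to supply: 364.3 - 0.3Ps = -328 + 4Ps, so Ps = 161.
Buyers pay Pb = 161 − 86 = 75; x' = -328 + 4·161 = 316.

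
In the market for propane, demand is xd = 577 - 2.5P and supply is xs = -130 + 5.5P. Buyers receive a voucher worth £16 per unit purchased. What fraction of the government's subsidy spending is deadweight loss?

Pre-subsidy: 577 - 2.5P = -130 + 5.5P gives P* = 88.375, x* = 356.0625.
With the rebate, buyers effectively pay Pb = Ps − 16, where Ps is the price sellers receive.
Demand in terms of Ps becomes xd = 577 − 2.5(Ps − 16) = 617 - 2.5Ps. Setting this equal to supply: 617 - 2.5Ps = -130 + 5.5Ps, so Ps = 93.375.
Buyers pay Pb = 93.375 − 16 = 77.375; x' = -130 + 5.5·93.375 = 383.5625.
ΔCS = ½(356.0625 + 383.5625)(88.375 − 77.375) = 4067.9375; ΔPS = ½(356.0625 + 383.5625)(93.375 − 88.375) = 1849.0625.
Government spending = 16 × 383.5625 = 6137.
DWL = ½ × 16 × (383.5625 − 356.0625) = 220; fraction = 220 / 6137 = 220/6137.

DWL / government spending = 220/6137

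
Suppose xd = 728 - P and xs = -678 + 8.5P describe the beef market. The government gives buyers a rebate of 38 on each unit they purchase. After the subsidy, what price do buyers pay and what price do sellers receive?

Pre-subsidy: 728 - P = -678 + 8.5P gives P* = 148, x* = 580.
With the rebate, buyers effectively pay Pb = Ps − 38, where Ps is the price sellers receive.
Demand in terms of Ps becomes xd = 728 − 1(Ps − 38) = 766 - Ps. Setting this equal to supply: 766 - Ps = -678 + 8.5Ps, so Ps = 152.
Buyers pay Pb = 152 − 38 = 114; x' = -678 + 8.5·152 = 614.

Buyers pay 114; sellers receive 152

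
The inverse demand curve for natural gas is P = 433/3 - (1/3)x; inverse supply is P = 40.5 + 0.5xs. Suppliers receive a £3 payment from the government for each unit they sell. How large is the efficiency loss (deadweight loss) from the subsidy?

Pre-subsidy: 433/3 - (1/3)x = 40.5 + 0.5x gives x* = 124.6 and P* = 102.8.
With the subsidy, sellers receive Ps = Pb + 3 for each unit, where Pb is the price buyers pay.
On the curves, Pb = 433/3 - (1/3)x and Ps = 40.5 + 0.5x; the wedge Ps − Pb = 3 gives 40.5 + 0.5x − (433/3 - (1/3)x) = 3, so x' = 128.2.
Then Pb = 433/3 − (1/3)·128.2 = 101.6 and Ps = 40.5 + 0.5·128.2 = 104.6.
The subsidy expands output by 128.2 − 124.6 = 3.6 past the efficient level; on those units the gap between marginal cost and willingness to pay runs from 0 up to 3.
DWL = ½ × 3 × 3.6 = 5.4.

Deadweight loss = £5.4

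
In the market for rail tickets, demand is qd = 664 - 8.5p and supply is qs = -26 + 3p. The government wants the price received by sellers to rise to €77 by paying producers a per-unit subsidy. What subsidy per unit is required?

At a seller price of 77, quantity supplied is -26 + 3·77 = 205.
Buyers absorb 205 only when they pay pb with 664 − 8.5·pb = 205, i.e. pb = 54.
s = ps − pb = 77 − 54 = 23.

Required subsidy s = €23 per unit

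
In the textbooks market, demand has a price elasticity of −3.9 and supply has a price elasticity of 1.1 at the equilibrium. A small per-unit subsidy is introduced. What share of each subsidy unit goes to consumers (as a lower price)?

Consumer share = 0.22

For a small subsidy around the equilibrium, the benefit split depends on the relative slopes, which at a point are proportional to the elasticities.
Buyer share = εs/(εs + |εd|) = 1.1/(1.1 + 3.9) = 0.22; seller share = |εd|/(εs + |εd|) = 0.78.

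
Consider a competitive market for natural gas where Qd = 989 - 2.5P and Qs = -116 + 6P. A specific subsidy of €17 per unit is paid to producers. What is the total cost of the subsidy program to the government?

Government cost = €11798

Pre-subsidy: 989 - 2.5P = -116 + 6P gives P* = 130, Q* = 664.
With the subsidy, sellers receive Ps = Pb + 17 for each unit, where Pb is the price buyers pay.
Supply in terms of Pb becomes Qs = -116 + 6(Pb + 17) = -14 + 6Pb. Setting this equal to demand: 989 - 2.5Pb = -14 + 6Pb, so Pb = 118.
Sellers receive Ps = 118 + 17 = 135; Q' = 989 − 2.5·118 = 694.
Government outlay = subsidy × quantity = 17 × 694 = 11798.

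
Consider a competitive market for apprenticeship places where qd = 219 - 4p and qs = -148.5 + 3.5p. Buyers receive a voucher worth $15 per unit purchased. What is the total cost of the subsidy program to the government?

Pre-subsidy: 219 - 4p = -148.5 + 3.5p gives p* = 49, q* = 23.
With the rebate, buyers effectively pay pb = ps − 15, where ps is the price sellers receive.
Demand in terms of ps becomes qd = 219 − 4(ps − 15) = 279 - 4ps. Setting this equal to supply: 279 - 4ps = -148.5 + 3.5ps, so ps = 57.
Buyers pay pb = 57 − 15 = 42; q' = -148.5 + 3.5·57 = 51.
Government outlay = subsidy × quantity = 15 × 51 = 765.

Government cost = $765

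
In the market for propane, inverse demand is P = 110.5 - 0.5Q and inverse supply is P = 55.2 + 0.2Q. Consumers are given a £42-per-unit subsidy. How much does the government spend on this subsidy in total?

Pre-subsidy: 110.5 - 0.5Q = 55.2 + 0.2Q gives Q* = 79 and P* = 71.
With the rebate, buyers effectively pay Pb = Ps − 42, where Ps is the price sellers receive.
On the curves, Pb = 110.5 - 0.5Q and Ps = 55.2 + 0.2Q; the wedge Ps − Pb = 42 gives 55.2 + 0.2Q − (110.5 - 0.5Q) = 42, so Q' = 139.
Then Pb = 110.5 − 0.5·139 = 41 and Ps = 55.2 + 0.2·139 = 83.
Government outlay = subsidy × quantity = 42 × 139 = 5838.

Government cost = £5838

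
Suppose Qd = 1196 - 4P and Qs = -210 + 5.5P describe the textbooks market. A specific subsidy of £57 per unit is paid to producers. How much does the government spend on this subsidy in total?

Pre-subsidy: 1196 - 4P = -210 + 5.5P gives P* = 148, Q* = 604.
With the subsidy, sellers receive Ps = Pb + 57 for each unit, where Pb is the price buyers pay.
Supply in terms of Pb becomes Qs = -210 + 5.5(Pb + 57) = 103.5 + 5.5Pb. Setting this equal to demand: 1196 - 4Pb = 103.5 + 5.5Pb, so Pb = 115.
Sellers receive Ps = 115 + 57 = 172; Q' = 1196 − 4·115 = 736.
Government outlay = subsidy × quantity = 57 × 736 = 41952.

Government cost = £41952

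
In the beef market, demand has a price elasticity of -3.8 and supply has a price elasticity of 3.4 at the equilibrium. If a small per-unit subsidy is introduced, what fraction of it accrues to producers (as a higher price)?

For a small subsidy around the equilibrium, the benefit split depends on the relative slopes, which at a point are proportional to the elasticities.
Buyer share = εs/(εs + |εd|) = 3.4/(3.4 + 3.8) = 17/36; seller share = |εd|/(εs + |εd|) = 19/36.
So producers capture 19/36 of the subsidy.

Producer share = 19/36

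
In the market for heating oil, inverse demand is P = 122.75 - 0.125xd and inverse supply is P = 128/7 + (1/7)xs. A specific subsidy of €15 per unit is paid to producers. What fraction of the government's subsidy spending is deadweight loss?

Pre-subsidy: 122.75 - 0.125x = 128/7 + (1/7)x gives x* = 390 and P* = 74.
With the subsidy, sellers receive Ps = Pb + 15 for each unit, where Pb is the price buyers pay.
On the curves, Pb = 122.75 - 0.125x and Ps = 128/7 + (1/7)x; the wedge Ps − Pb = 15 gives 128/7 + (1/7)x − (122.75 - 0.125x) = 15, so x' = 446.
Then Pb = 122.75 − 0.125·446 = 67 and Ps = 128/7 + (1/7)·446 = 82.
ΔCS = ½(390 + 446)(74 − 67) = 2926; ΔPS = ½(390 + 446)(82 − 74) = 3344.
Government spending = 15 × 446 = 6690.
DWL = ½ × 15 × (446 − 390) = 420; fraction = 420 / 6690 = 14/223.

DWL / government spending = 14/223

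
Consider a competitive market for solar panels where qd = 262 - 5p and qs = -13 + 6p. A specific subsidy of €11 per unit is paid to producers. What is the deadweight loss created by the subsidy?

Deadweight loss = €165

Pre-subsidy: 262 - 5p = -13 + 6p gives p* = 25, q* = 137.
With the subsidy, sellers receive ps = pb + 11 for each unit, where pb is the price buyers pay.
Supply in terms of pb becomes qs = -13 + 6(pb + 11) = 53 + 6pb. Setting this equal to demand: 262 - 5pb = 53 + 6pb, so pb = 19.
Sellers receive ps = 19 + 11 = 30; q' = 262 − 5·19 = 167.
The subsidy expands output by 167 − 137 = 30 past the efficient level; on those units the gap between marginal cost and willingness to pay runs from 0 up to 11.
DWL = ½ × 11 × 30 = 165.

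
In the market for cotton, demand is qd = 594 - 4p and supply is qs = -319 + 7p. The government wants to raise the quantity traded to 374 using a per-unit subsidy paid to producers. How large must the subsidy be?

At q = 374, invert demand for the buyer price: pb = (594 − 374)/4 = 55; invert supply for the seller price: ps = (374 − (-319))/7 = 99.
The subsidy must fill the gap: s = ps − pb = 99 − 55 = 44.

Required subsidy s = 44 per unit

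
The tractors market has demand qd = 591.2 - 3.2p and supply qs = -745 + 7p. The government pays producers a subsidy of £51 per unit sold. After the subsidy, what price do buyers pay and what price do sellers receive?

Buyers pay £96; sellers receive £147

Pre-subsidy: 591.2 - 3.2p = -745 + 7p gives p* = 131, q* = 172.
With the subsidy, sellers receive ps = pb + 51 for each unit, where pb is the price buyers pay.
Supply in terms of pb becomes qs = -745 + 7(pb + 51) = -388 + 7pb. Setting this equal to demand: 591.2 - 3.2pb = -388 + 7pb, so pb = 96.
Sellers receive ps = 96 + 51 = 147; q' = 591.2 − 3.2·96 = 284.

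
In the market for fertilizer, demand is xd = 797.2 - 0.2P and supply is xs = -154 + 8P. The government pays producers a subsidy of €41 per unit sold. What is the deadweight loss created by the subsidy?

Pre-subsidy: 797.2 - 0.2P = -154 + 8P gives P* = 116, x* = 774.
With the subsidy, sellers receive Ps = Pb + 41 for each unit, where Pb is the price buyers pay.
Supply in terms of Pb becomes xs = -154 + 8(Pb + 41) = 174 + 8Pb. Setting this equal to demand: 797.2 - 0.2Pb = 174 + 8Pb, so Pb = 76.
Sellers receive Ps = 76 + 41 = 117; x' = 797.2 − 0.2·76 = 782.
The subsidy expands output by 782 − 774 = 8 past the efficient level; on those units the gap between marginal cost and willingness to pay runs from 0 up to 41.
DWL = ½ × 41 × 8 = 164.

Deadweight loss = €164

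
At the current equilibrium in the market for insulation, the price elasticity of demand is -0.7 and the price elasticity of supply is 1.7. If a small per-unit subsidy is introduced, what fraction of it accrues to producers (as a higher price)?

Producer share = 7/24

For a small subsidy around the equilibrium, the benefit split depends on the relative slopes, which at a point are proportional to the elasticities.
Buyer share = εs/(εs + |εd|) = 1.7/(1.7 + 0.7) = 17/24; seller share = |εd|/(εs + |εd|) = 7/24.
So producers capture 7/24 of the subsidy.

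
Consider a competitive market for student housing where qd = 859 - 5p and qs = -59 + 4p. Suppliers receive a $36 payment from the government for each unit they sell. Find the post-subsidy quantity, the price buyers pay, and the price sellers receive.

q' = 429; buyers pay $86; sellers receive $122

Pre-subsidy: 859 - 5p = -59 + 4p gives p* = 102, q* = 349.
With the subsidy, sellers receive ps = pb + 36 for each unit, where pb is the price buyers pay.
Supply in terms of pb becomes qs = -59 + 4(pb + 36) = 85 + 4pb. Setting this equal to demand: 859 - 5pb = 85 + 4pb, so pb = 86.
Sellers receive ps = 86 + 36 = 122; q' = 859 − 5·86 = 429.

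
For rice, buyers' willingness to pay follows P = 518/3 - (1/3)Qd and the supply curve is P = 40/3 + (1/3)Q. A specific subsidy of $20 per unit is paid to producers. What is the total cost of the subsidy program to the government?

Pre-subsidy: 518/3 - (1/3)Q = 40/3 + (1/3)Q gives Q* = 239 and P* = 93.
With the subsidy, sellers receive Ps = Pb + 20 for each unit, where Pb is the price buyers pay.
On the curves, Pb = 518/3 - (1/3)Q and Ps = 40/3 + (1/3)Q; the wedge Ps − Pb = 20 gives 40/3 + (1/3)Q − (518/3 - (1/3)Q) = 20, so Q' = 269.
Then Pb = 518/3 − (1/3)·269 = 83 and Ps = 40/3 + (1/3)·269 = 103.
Government outlay = subsidy × quantity = 20 × 269 = 5380.

Government cost = $5380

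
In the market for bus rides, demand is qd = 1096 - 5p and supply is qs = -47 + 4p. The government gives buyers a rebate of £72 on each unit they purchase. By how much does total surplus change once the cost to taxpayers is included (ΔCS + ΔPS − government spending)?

Net change in total surplus = -£5760

Pre-subsidy: 1096 - 5p = -47 + 4p gives p* = 127, q* = 461.
With the rebate, buyers effectively pay pb = ps − 72, where ps is the price sellers receive.
Demand in terms of ps becomes qd = 1096 − 5(ps − 72) = 1456 - 5ps. Setting this equal to supply: 1456 - 5ps = -47 + 4ps, so ps = 167.
Buyers pay pb = 167 − 72 = 95; q' = -47 + 4·167 = 621.
ΔCS = ½(461 + 621)(127 − 95) = 17312; ΔPS = ½(461 + 621)(167 − 127) = 21640.
Government spending = 72 × 621 = 44712.
Net change = 17312 + 21640 − 44712 = -5760. The loss equals the DWL triangle ½·72·160.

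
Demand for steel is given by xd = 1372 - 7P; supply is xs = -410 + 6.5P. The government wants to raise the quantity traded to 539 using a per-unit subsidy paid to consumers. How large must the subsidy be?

At x = 539, invert demand for the buyer price: Pb = (1372 − 539)/7 = 119; invert supply for the seller price: Ps = (539 − (-410))/6.5 = 146.
The subsidy must fill the gap: s = Ps − Pb = 146 − 119 = 27.

Required subsidy s = 27 per unit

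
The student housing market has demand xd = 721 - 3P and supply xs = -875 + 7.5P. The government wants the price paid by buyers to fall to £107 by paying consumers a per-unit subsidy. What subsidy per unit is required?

Required subsidy s = £63 per unit

At a buyer price of 107, quantity demanded is 721 − 3·107 = 400.
Sellers supply 400 only when they receive Ps with -875 + 7.5·Ps = 400, i.e. Ps = 170.
s = Ps − Pb = 170 − 107 = 63.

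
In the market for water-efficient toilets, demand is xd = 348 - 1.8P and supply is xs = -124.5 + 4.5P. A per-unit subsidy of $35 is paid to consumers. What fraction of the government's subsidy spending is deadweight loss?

Pre-subsidy: 348 - 1.8P = -124.5 + 4.5P gives P* = 75, x* = 213.
With the rebate, buyers effectively pay Pb = Ps − 35, where Ps is the price sellers receive.
Demand in terms of Ps becomes xd = 348 − 1.8(Ps − 35) = 411 - 1.8Ps. Setting this equal to supply: 411 - 1.8Ps = -124.5 + 4.5Ps, so Ps = 85.
Buyers pay Pb = 85 − 35 = 50; x' = -124.5 + 4.5·85 = 258.
ΔCS = ½(213 + 258)(75 − 50) = 5887.5; ΔPS = ½(213 + 258)(85 − 75) = 2355.
Government spending = 35 × 258 = 9030.
DWL = ½ × 35 × (258 − 213) = 787.5; fraction = 787.5 / 9030 = 15/172.

DWL / government spending = 15/172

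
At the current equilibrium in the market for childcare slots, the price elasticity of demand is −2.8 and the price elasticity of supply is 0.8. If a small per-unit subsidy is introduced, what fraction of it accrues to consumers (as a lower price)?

Consumer share = 2/9

For a small subsidy around the equilibrium, the benefit split depends on the relative slopes, which at a point are proportional to the elasticities.
Buyer share = εs/(εs + |εd|) = 0.8/(0.8 + 2.8) = 2/9; seller share = |εd|/(εs + |εd|) = 7/9.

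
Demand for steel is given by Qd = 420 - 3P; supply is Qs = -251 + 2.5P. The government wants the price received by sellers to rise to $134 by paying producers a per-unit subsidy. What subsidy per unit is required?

At a seller price of 134, quantity supplied is -251 + 2.5·134 = 84.
Buyers absorb 84 only when they pay Pb with 420 − 3·Pb = 84, i.e. Pb = 112.
s = Ps − Pb = 134 − 112 = 22.

Required subsidy s = $22 per unit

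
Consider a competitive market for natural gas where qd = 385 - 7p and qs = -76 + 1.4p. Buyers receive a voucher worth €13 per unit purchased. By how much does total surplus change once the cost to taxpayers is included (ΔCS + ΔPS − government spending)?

Net change in total surplus = -1183/12

Pre-subsidy: 385 - 7p = -76 + 1.4p gives p* = 2305/42, q* = 5/6.
With the rebate, buyers effectively pay pb = ps − 13, where ps is the price sellers receive.
Demand in terms of ps becomes qd = 385 − 7(ps − 13) = 476 - 7ps. Setting this equal to supply: 476 - 7ps = -76 + 1.4ps, so ps = 460/7.
Buyers pay pb = 460/7 − 13 = 369/7; q' = -76 + 1.4·(460/7) = 16.
ΔCS = ½(5/6 + 16)(2305/42 − 369/7) = 1313/72; ΔPS = ½(5/6 + 16)(460/7 − 2305/42) = 6565/72.
Government spending = 13 × 16 = 208.
Net change = 1313/72 + 6565/72 − 208 = -1183/12. The loss equals the DWL triangle ½·13·91/6.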